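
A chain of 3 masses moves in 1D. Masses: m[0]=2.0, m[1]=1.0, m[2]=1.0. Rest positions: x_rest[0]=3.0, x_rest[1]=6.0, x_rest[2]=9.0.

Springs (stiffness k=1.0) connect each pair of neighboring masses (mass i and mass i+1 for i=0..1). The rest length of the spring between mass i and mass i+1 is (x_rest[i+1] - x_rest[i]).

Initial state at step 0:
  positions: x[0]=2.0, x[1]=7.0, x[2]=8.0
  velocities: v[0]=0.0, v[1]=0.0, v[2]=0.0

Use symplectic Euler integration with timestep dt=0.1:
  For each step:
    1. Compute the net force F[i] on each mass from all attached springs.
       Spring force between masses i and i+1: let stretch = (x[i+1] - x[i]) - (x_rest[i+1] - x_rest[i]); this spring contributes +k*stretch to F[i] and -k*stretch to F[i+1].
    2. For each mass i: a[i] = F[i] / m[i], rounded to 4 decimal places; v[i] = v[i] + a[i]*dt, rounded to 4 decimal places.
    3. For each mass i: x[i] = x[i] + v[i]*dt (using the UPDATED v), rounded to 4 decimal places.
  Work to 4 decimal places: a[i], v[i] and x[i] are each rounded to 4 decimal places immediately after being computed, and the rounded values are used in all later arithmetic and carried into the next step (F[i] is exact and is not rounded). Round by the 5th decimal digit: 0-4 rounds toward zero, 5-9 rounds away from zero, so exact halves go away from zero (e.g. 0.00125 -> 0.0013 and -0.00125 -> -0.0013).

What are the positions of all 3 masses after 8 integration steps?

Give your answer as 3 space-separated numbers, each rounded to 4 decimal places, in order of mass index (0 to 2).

Answer: 2.3104 5.7774 8.6016

Derivation:
Step 0: x=[2.0000 7.0000 8.0000] v=[0.0000 0.0000 0.0000]
Step 1: x=[2.0100 6.9600 8.0200] v=[0.1000 -0.4000 0.2000]
Step 2: x=[2.0298 6.8811 8.0594] v=[0.1975 -0.7890 0.3940]
Step 3: x=[2.0588 6.7655 8.1170] v=[0.2901 -1.1563 0.5762]
Step 4: x=[2.0963 6.6163 8.1911] v=[0.3754 -1.4918 0.7411]
Step 5: x=[2.1414 6.4377 8.2795] v=[0.4514 -1.7863 0.8836]
Step 6: x=[2.1930 6.2345 8.3794] v=[0.5162 -2.0318 0.9994]
Step 7: x=[2.2498 6.0124 8.4879] v=[0.5683 -2.2215 1.0849]
Step 8: x=[2.3104 5.7774 8.6016] v=[0.6064 -2.3502 1.1374]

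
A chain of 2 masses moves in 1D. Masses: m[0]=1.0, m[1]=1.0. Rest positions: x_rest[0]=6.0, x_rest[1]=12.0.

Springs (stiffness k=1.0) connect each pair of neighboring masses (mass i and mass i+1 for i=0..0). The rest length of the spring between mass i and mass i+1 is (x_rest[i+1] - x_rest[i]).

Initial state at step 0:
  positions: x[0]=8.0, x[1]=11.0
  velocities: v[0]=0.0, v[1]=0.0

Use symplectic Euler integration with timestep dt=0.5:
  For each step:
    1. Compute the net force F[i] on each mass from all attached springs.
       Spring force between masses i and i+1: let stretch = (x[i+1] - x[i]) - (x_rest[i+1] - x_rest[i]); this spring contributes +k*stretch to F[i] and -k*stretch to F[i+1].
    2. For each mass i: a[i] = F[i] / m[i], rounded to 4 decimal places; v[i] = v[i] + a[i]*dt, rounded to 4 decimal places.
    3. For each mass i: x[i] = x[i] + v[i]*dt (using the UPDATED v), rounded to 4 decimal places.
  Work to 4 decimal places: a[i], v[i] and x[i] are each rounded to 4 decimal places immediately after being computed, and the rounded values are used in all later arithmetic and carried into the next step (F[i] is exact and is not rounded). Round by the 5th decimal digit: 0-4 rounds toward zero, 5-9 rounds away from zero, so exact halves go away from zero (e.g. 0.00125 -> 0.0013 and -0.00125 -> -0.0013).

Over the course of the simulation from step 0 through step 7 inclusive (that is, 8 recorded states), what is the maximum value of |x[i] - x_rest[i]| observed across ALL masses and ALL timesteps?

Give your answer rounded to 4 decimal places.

Step 0: x=[8.0000 11.0000] v=[0.0000 0.0000]
Step 1: x=[7.2500 11.7500] v=[-1.5000 1.5000]
Step 2: x=[6.1250 12.8750] v=[-2.2500 2.2500]
Step 3: x=[5.1875 13.8125] v=[-1.8750 1.8750]
Step 4: x=[4.9063 14.0938] v=[-0.5625 0.5625]
Step 5: x=[5.4220 13.5782] v=[1.0313 -1.0313]
Step 6: x=[6.4767 12.5235] v=[2.1094 -2.1094]
Step 7: x=[7.5431 11.4571] v=[2.1328 -2.1328]
Max displacement = 2.0938

Answer: 2.0938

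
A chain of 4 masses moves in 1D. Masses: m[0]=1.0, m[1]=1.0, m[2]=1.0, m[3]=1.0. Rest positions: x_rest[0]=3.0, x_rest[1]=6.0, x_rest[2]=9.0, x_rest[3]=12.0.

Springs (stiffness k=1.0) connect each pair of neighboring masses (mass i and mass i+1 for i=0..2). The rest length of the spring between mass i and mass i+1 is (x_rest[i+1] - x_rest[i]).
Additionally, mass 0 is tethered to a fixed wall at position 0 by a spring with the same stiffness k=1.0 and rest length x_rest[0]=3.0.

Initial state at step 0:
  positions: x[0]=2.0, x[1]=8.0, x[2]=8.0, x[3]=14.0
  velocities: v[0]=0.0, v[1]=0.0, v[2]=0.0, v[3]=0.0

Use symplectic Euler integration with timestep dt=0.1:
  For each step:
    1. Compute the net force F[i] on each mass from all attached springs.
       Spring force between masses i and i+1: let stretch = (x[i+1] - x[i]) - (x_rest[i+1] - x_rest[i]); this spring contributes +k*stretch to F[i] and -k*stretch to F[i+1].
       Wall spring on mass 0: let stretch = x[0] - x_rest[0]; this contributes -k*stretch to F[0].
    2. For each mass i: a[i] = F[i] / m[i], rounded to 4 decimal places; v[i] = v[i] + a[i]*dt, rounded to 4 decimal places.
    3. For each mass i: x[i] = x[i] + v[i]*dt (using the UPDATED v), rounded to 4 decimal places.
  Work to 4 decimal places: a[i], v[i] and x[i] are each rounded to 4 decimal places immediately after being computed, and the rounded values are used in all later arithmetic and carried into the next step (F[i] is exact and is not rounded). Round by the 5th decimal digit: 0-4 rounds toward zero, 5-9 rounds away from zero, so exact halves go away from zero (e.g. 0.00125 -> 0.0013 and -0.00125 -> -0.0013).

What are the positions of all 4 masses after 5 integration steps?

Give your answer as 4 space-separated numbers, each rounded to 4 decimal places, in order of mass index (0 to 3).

Answer: 2.5524 7.1748 8.8285 13.5807

Derivation:
Step 0: x=[2.0000 8.0000 8.0000 14.0000] v=[0.0000 0.0000 0.0000 0.0000]
Step 1: x=[2.0400 7.9400 8.0600 13.9700] v=[0.4000 -0.6000 0.6000 -0.3000]
Step 2: x=[2.1186 7.8222 8.1779 13.9109] v=[0.7860 -1.1780 1.1790 -0.5910]
Step 3: x=[2.2331 7.6509 8.3496 13.8245] v=[1.1445 -1.7128 1.7167 -0.8643]
Step 4: x=[2.3794 7.4324 8.5690 13.7133] v=[1.4630 -2.1847 2.1943 -1.1118]
Step 5: x=[2.5524 7.1748 8.8285 13.5807] v=[1.7304 -2.5763 2.5951 -1.3262]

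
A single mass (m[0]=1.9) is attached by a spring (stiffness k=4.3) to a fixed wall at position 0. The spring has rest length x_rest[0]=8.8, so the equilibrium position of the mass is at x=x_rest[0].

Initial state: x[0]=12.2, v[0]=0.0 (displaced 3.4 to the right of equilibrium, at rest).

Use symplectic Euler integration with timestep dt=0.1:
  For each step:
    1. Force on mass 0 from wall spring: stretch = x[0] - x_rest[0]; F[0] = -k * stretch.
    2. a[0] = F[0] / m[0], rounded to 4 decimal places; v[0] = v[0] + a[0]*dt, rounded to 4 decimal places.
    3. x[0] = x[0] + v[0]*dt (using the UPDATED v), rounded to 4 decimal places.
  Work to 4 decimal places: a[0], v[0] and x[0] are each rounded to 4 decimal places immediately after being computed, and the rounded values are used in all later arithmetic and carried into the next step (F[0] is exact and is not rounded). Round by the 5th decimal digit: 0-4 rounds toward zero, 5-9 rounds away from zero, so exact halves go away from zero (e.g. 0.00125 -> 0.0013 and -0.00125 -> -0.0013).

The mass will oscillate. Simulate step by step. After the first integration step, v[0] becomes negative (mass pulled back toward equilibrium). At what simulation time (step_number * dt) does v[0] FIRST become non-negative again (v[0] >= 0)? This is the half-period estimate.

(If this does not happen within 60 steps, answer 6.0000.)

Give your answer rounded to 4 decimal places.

Answer: 2.1000

Derivation:
Step 0: x=[12.2000] v=[0.0000]
Step 1: x=[12.1231] v=[-0.7695]
Step 2: x=[11.9709] v=[-1.5216]
Step 3: x=[11.7470] v=[-2.2392]
Step 4: x=[11.4564] v=[-2.9062]
Step 5: x=[11.1057] v=[-3.5074]
Step 6: x=[10.7028] v=[-4.0292]
Step 7: x=[10.2568] v=[-4.4598]
Step 8: x=[9.7779] v=[-4.7895]
Step 9: x=[9.2768] v=[-5.0108]
Step 10: x=[8.7649] v=[-5.1187]
Step 11: x=[8.2538] v=[-5.1108]
Step 12: x=[7.7551] v=[-4.9872]
Step 13: x=[7.2800] v=[-4.7507]
Step 14: x=[6.8393] v=[-4.4067]
Step 15: x=[6.4430] v=[-3.9630]
Step 16: x=[6.1000] v=[-3.4296]
Step 17: x=[5.8181] v=[-2.8186]
Step 18: x=[5.6037] v=[-2.1438]
Step 19: x=[5.4617] v=[-1.4204]
Step 20: x=[5.3952] v=[-0.6649]
Step 21: x=[5.4058] v=[0.1057]
First v>=0 after going negative at step 21, time=2.1000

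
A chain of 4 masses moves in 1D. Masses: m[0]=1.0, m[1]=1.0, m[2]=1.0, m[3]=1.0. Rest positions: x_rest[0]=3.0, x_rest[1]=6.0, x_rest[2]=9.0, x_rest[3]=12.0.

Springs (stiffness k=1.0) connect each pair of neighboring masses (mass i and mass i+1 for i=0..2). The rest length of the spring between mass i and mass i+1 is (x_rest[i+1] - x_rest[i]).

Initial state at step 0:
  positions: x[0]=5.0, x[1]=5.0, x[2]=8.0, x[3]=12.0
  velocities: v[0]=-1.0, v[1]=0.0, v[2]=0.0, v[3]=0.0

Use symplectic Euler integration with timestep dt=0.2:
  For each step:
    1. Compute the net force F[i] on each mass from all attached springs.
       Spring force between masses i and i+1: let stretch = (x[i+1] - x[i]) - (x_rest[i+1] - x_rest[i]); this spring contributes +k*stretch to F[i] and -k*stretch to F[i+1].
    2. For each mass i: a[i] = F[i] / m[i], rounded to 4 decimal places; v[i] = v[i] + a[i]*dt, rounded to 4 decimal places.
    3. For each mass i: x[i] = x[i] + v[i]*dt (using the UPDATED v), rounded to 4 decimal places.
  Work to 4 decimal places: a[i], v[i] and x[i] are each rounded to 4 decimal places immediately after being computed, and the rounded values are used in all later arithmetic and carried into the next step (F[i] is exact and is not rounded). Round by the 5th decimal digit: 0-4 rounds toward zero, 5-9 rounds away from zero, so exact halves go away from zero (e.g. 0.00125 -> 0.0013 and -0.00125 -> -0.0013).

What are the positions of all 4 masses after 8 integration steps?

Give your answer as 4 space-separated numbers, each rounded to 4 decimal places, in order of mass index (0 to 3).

Answer: 1.2553 6.7419 9.2378 11.1653

Derivation:
Step 0: x=[5.0000 5.0000 8.0000 12.0000] v=[-1.0000 0.0000 0.0000 0.0000]
Step 1: x=[4.6800 5.1200 8.0400 11.9600] v=[-1.6000 0.6000 0.2000 -0.2000]
Step 2: x=[4.2576 5.3392 8.1200 11.8832] v=[-2.1120 1.0960 0.4000 -0.3840]
Step 3: x=[3.7585 5.6264 8.2393 11.7759] v=[-2.4957 1.4358 0.5965 -0.5366]
Step 4: x=[3.2141 5.9434 8.3955 11.6471] v=[-2.7221 1.5848 0.7812 -0.6439]
Step 5: x=[2.6589 6.2493 8.5837 11.5083] v=[-2.7762 1.5294 0.9411 -0.6942]
Step 6: x=[2.1273 6.5049 8.7955 11.3725] v=[-2.6581 1.2782 1.0591 -0.6791]
Step 7: x=[1.6508 6.6771 9.0188 11.2536] v=[-2.3826 0.8608 1.1164 -0.5945]
Step 8: x=[1.2553 6.7419 9.2378 11.1653] v=[-1.9773 0.3239 1.0950 -0.4415]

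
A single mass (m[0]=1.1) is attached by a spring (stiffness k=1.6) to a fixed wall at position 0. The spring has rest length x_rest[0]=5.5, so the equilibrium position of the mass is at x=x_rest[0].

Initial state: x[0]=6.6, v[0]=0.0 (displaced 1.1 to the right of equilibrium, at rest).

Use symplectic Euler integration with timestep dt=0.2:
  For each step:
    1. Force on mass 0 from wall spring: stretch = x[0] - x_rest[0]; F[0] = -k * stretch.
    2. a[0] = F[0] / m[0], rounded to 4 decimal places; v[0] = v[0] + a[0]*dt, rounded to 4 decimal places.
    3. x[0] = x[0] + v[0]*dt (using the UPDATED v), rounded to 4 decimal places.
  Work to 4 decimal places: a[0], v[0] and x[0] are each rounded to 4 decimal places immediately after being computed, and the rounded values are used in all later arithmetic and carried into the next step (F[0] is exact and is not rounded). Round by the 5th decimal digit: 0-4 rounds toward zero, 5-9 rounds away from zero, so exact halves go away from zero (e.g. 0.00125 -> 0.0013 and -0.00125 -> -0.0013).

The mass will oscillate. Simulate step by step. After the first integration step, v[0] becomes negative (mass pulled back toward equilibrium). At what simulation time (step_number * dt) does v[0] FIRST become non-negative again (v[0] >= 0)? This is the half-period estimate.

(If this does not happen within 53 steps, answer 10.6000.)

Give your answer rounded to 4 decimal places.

Step 0: x=[6.6000] v=[0.0000]
Step 1: x=[6.5360] v=[-0.3200]
Step 2: x=[6.4117] v=[-0.6214]
Step 3: x=[6.2344] v=[-0.8866]
Step 4: x=[6.0144] v=[-1.1002]
Step 5: x=[5.7644] v=[-1.2498]
Step 6: x=[5.4991] v=[-1.3267]
Step 7: x=[5.2338] v=[-1.3264]
Step 8: x=[4.9840] v=[-1.2490]
Step 9: x=[4.7642] v=[-1.0989]
Step 10: x=[4.5872] v=[-0.8848]
Step 11: x=[4.4633] v=[-0.6193]
Step 12: x=[4.3998] v=[-0.3177]
Step 13: x=[4.4003] v=[0.0024]
First v>=0 after going negative at step 13, time=2.6000

Answer: 2.6000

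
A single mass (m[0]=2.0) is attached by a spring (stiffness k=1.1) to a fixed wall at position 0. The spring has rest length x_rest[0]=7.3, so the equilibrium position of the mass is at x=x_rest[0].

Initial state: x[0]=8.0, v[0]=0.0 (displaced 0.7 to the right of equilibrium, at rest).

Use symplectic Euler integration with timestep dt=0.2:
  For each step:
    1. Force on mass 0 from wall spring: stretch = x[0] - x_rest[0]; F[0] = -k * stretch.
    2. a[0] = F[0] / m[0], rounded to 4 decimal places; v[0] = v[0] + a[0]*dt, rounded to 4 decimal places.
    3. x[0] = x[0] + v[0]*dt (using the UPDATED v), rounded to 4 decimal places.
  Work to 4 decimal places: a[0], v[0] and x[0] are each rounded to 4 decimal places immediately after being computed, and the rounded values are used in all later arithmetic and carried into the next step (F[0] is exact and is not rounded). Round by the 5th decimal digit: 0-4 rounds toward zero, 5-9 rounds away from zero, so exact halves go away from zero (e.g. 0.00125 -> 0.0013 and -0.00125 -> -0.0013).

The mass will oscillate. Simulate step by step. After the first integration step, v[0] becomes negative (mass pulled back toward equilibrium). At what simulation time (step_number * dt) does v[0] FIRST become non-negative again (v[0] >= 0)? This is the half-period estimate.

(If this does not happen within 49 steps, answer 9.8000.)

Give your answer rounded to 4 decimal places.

Answer: 4.4000

Derivation:
Step 0: x=[8.0000] v=[0.0000]
Step 1: x=[7.9846] v=[-0.0770]
Step 2: x=[7.9541] v=[-0.1523]
Step 3: x=[7.9092] v=[-0.2243]
Step 4: x=[7.8509] v=[-0.2913]
Step 5: x=[7.7805] v=[-0.3519]
Step 6: x=[7.6995] v=[-0.4048]
Step 7: x=[7.6098] v=[-0.4487]
Step 8: x=[7.5132] v=[-0.4828]
Step 9: x=[7.4119] v=[-0.5063]
Step 10: x=[7.3082] v=[-0.5186]
Step 11: x=[7.2043] v=[-0.5195]
Step 12: x=[7.1025] v=[-0.5090]
Step 13: x=[7.0050] v=[-0.4873]
Step 14: x=[6.9140] v=[-0.4548]
Step 15: x=[6.8315] v=[-0.4123]
Step 16: x=[6.7593] v=[-0.3608]
Step 17: x=[6.6990] v=[-0.3013]
Step 18: x=[6.6520] v=[-0.2352]
Step 19: x=[6.6192] v=[-0.1639]
Step 20: x=[6.6014] v=[-0.0890]
Step 21: x=[6.5990] v=[-0.0122]
Step 22: x=[6.6120] v=[0.0649]
First v>=0 after going negative at step 22, time=4.4000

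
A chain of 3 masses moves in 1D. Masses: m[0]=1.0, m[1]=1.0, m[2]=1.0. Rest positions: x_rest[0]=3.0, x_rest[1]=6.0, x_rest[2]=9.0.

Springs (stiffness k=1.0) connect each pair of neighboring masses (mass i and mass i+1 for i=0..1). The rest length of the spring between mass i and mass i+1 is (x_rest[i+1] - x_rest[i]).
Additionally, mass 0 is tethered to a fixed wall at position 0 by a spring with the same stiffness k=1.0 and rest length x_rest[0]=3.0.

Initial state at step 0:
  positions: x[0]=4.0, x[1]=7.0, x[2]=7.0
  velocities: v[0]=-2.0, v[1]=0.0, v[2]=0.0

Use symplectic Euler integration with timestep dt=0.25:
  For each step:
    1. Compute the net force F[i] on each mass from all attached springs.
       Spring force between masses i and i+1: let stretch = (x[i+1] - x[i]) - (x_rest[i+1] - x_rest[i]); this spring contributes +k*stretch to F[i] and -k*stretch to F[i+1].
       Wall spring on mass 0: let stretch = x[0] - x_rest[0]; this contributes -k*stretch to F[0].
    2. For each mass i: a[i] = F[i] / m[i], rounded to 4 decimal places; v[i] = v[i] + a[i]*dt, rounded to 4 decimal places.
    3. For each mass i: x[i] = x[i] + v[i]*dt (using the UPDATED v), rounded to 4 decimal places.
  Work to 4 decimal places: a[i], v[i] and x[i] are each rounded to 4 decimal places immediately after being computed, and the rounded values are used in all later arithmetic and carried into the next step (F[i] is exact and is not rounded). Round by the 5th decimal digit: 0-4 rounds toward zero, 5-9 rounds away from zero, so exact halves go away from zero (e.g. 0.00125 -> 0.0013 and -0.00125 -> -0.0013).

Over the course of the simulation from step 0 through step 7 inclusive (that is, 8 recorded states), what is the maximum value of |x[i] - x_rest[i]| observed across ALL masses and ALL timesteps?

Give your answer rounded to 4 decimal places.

Step 0: x=[4.0000 7.0000 7.0000] v=[-2.0000 0.0000 0.0000]
Step 1: x=[3.4375 6.8125 7.1875] v=[-2.2500 -0.7500 0.7500]
Step 2: x=[2.8711 6.4375 7.5391] v=[-2.2656 -1.5000 1.4063]
Step 3: x=[2.3482 5.9085 8.0093] v=[-2.0918 -2.1162 1.8809]
Step 4: x=[1.9010 5.2882 8.5357] v=[-1.7888 -2.4811 2.1057]
Step 5: x=[1.5467 4.6592 9.0467] v=[-1.4173 -2.5160 2.0438]
Step 6: x=[1.2902 4.1099 9.4709] v=[-1.0259 -2.1973 1.6969]
Step 7: x=[1.1293 3.7194 9.7476] v=[-0.6435 -1.5620 1.1067]
Max displacement = 2.2806

Answer: 2.2806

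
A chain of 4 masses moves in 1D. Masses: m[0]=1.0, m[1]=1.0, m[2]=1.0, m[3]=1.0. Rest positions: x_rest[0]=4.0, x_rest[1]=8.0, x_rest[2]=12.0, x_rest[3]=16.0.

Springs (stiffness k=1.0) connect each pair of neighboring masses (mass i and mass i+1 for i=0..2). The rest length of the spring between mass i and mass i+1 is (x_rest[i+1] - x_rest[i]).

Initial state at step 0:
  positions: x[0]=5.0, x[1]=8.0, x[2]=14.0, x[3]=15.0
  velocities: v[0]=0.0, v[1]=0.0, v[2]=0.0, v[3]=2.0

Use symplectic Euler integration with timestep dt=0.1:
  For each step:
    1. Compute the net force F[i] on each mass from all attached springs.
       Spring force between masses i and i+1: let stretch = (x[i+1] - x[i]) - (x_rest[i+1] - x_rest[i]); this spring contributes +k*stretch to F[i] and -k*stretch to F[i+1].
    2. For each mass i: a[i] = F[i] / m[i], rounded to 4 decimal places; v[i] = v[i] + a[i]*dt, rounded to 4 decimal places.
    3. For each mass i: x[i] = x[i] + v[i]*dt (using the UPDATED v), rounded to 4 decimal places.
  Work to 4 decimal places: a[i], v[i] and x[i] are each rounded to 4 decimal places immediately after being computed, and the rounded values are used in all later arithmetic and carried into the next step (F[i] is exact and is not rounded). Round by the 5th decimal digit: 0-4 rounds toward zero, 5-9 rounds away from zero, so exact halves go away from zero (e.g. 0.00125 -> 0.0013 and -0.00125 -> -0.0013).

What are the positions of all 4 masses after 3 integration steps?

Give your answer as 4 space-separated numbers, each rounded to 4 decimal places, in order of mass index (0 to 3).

Answer: 4.9420 8.1741 13.7159 15.7681

Derivation:
Step 0: x=[5.0000 8.0000 14.0000 15.0000] v=[0.0000 0.0000 0.0000 2.0000]
Step 1: x=[4.9900 8.0300 13.9500 15.2300] v=[-0.1000 0.3000 -0.5000 2.3000]
Step 2: x=[4.9704 8.0888 13.8536 15.4872] v=[-0.1960 0.5880 -0.9640 2.5720]
Step 3: x=[4.9420 8.1741 13.7159 15.7681] v=[-0.2842 0.8526 -1.3771 2.8086]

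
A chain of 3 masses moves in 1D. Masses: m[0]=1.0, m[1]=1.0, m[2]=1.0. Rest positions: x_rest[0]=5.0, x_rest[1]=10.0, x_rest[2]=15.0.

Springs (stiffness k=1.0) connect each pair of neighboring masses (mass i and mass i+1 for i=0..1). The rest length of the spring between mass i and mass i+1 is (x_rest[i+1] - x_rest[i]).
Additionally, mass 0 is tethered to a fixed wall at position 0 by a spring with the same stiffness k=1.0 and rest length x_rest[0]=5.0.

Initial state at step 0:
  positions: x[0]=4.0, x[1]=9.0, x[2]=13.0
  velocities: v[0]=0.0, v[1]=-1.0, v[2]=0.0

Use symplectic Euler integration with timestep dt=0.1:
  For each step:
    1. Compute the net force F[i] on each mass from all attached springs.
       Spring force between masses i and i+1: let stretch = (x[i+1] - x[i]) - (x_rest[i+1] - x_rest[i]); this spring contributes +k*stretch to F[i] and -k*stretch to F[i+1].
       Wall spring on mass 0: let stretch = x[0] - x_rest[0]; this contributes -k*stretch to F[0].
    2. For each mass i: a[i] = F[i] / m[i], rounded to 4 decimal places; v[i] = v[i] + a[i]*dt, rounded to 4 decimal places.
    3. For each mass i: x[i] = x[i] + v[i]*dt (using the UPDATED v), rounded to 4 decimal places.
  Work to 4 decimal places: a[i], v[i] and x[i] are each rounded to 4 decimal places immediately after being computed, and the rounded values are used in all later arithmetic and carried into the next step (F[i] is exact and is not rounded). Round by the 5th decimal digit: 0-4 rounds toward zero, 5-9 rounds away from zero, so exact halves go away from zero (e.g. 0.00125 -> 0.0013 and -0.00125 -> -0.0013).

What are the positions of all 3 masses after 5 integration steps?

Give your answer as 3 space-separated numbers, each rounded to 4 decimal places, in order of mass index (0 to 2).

Answer: 4.1207 8.4024 13.1238

Derivation:
Step 0: x=[4.0000 9.0000 13.0000] v=[0.0000 -1.0000 0.0000]
Step 1: x=[4.0100 8.8900 13.0100] v=[0.1000 -1.1000 0.1000]
Step 2: x=[4.0287 8.7724 13.0288] v=[0.1870 -1.1760 0.1880]
Step 3: x=[4.0546 8.6499 13.0550] v=[0.2585 -1.2247 0.2624]
Step 4: x=[4.0859 8.5255 13.0872] v=[0.3126 -1.2437 0.3219]
Step 5: x=[4.1207 8.4024 13.1238] v=[0.3480 -1.2315 0.3657]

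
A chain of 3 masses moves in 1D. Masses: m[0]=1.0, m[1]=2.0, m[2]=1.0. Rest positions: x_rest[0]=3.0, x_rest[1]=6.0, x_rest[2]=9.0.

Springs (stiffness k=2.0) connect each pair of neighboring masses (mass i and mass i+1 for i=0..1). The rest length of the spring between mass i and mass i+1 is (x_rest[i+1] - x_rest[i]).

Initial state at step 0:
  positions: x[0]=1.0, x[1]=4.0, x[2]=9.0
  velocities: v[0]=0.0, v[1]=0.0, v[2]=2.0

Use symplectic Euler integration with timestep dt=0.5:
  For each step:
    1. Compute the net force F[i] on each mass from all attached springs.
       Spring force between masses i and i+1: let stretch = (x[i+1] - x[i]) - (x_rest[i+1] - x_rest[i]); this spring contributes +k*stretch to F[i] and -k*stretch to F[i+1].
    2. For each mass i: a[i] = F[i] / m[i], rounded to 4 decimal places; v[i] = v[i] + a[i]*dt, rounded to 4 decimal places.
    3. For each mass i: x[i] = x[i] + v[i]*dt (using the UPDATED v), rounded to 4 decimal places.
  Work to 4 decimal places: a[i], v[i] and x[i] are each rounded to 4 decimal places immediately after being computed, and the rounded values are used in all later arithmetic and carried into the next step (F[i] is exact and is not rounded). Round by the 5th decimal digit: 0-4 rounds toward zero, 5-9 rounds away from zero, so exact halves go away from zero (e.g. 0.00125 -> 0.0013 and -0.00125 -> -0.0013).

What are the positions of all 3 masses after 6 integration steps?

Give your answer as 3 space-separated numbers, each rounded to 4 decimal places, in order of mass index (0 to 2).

Step 0: x=[1.0000 4.0000 9.0000] v=[0.0000 0.0000 2.0000]
Step 1: x=[1.0000 4.5000 9.0000] v=[0.0000 1.0000 0.0000]
Step 2: x=[1.2500 5.2500 8.2500] v=[0.5000 1.5000 -1.5000]
Step 3: x=[2.0000 5.7500 7.5000] v=[1.5000 1.0000 -1.5000]
Step 4: x=[3.1250 5.7500 7.3750] v=[2.2500 0.0000 -0.2500]
Step 5: x=[4.0625 5.5000 7.9375] v=[1.8750 -0.5000 1.1250]
Step 6: x=[4.2188 5.5000 8.7813] v=[0.3125 0.0000 1.6875]

Answer: 4.2188 5.5000 8.7813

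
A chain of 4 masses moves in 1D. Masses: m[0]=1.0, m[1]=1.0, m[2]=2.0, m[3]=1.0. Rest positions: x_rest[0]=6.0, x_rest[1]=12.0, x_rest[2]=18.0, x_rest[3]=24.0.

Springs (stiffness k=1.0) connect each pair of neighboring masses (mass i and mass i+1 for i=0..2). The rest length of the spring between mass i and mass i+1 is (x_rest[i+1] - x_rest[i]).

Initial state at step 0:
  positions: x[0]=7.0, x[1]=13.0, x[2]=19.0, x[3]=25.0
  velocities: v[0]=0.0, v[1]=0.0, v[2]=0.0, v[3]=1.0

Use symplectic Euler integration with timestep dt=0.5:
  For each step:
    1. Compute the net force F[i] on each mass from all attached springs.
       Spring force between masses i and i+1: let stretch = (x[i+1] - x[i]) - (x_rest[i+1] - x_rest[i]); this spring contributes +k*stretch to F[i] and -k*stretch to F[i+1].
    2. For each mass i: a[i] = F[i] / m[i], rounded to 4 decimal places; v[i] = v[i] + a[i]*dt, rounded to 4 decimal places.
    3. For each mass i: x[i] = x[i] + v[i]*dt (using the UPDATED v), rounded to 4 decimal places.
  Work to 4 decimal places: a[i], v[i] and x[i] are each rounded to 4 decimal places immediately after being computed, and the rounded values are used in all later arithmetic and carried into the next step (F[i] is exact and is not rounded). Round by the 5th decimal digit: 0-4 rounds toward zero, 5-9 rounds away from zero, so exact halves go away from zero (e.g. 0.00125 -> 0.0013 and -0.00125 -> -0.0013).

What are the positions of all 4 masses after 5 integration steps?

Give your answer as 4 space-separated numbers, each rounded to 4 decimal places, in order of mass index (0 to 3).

Step 0: x=[7.0000 13.0000 19.0000 25.0000] v=[0.0000 0.0000 0.0000 1.0000]
Step 1: x=[7.0000 13.0000 19.0000 25.5000] v=[0.0000 0.0000 0.0000 1.0000]
Step 2: x=[7.0000 13.0000 19.0625 25.8750] v=[0.0000 0.0000 0.1250 0.7500]
Step 3: x=[7.0000 13.0157 19.2188 26.0469] v=[0.0000 0.0313 0.3125 0.3438]
Step 4: x=[7.0040 13.0782 19.4532 26.0118] v=[0.0079 0.1250 0.4688 -0.0703]
Step 5: x=[7.0265 13.2159 19.7106 25.8370] v=[0.0450 0.2754 0.5147 -0.3496]

Answer: 7.0265 13.2159 19.7106 25.8370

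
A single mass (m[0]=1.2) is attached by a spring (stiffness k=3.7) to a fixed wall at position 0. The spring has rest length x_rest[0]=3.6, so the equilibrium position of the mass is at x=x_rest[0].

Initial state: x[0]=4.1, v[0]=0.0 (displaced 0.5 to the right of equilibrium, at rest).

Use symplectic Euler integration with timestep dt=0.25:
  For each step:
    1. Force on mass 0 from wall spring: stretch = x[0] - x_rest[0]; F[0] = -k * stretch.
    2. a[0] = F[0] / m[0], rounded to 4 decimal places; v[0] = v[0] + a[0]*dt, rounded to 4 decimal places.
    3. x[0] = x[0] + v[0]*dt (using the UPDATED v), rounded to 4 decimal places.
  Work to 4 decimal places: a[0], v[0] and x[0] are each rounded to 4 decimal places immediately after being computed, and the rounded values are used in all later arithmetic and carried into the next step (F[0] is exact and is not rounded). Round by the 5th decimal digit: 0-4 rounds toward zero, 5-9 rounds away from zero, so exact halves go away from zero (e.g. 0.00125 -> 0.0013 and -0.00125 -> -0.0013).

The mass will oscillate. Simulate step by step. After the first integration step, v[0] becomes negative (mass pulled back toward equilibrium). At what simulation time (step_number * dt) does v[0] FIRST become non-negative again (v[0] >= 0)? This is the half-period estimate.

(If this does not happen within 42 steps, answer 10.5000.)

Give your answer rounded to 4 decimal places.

Step 0: x=[4.1000] v=[0.0000]
Step 1: x=[4.0037] v=[-0.3854]
Step 2: x=[3.8296] v=[-0.6966]
Step 3: x=[3.6112] v=[-0.8736]
Step 4: x=[3.3907] v=[-0.8822]
Step 5: x=[3.2105] v=[-0.7209]
Step 6: x=[3.1053] v=[-0.4207]
Step 7: x=[3.0955] v=[-0.0394]
Step 8: x=[3.1829] v=[0.3495]
First v>=0 after going negative at step 8, time=2.0000

Answer: 2.0000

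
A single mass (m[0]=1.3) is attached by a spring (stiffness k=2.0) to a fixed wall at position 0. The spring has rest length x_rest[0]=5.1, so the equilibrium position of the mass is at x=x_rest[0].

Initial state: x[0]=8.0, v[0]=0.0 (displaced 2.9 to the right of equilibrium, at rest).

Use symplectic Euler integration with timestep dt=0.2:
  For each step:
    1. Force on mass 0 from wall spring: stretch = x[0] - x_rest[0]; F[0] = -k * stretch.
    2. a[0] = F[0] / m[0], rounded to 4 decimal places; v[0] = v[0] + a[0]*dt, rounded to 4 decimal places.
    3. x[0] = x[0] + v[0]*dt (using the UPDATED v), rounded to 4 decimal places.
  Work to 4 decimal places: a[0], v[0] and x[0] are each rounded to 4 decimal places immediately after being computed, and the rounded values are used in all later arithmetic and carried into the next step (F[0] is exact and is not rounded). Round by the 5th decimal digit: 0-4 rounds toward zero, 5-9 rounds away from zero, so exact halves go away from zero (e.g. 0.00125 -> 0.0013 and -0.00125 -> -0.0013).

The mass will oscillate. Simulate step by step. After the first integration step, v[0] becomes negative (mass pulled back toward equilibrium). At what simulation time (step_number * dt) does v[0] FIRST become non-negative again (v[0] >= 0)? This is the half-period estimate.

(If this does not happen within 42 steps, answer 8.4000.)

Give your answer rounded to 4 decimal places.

Answer: 2.6000

Derivation:
Step 0: x=[8.0000] v=[0.0000]
Step 1: x=[7.8215] v=[-0.8923]
Step 2: x=[7.4756] v=[-1.7297]
Step 3: x=[6.9835] v=[-2.4607]
Step 4: x=[6.3755] v=[-3.0402]
Step 5: x=[5.6890] v=[-3.4327]
Step 6: x=[4.9662] v=[-3.6139]
Step 7: x=[4.2517] v=[-3.5727]
Step 8: x=[3.5894] v=[-3.3117]
Step 9: x=[3.0200] v=[-2.8469]
Step 10: x=[2.5786] v=[-2.2069]
Step 11: x=[2.2924] v=[-1.4311]
Step 12: x=[2.1790] v=[-0.5672]
Step 13: x=[2.2453] v=[0.3316]
First v>=0 after going negative at step 13, time=2.6000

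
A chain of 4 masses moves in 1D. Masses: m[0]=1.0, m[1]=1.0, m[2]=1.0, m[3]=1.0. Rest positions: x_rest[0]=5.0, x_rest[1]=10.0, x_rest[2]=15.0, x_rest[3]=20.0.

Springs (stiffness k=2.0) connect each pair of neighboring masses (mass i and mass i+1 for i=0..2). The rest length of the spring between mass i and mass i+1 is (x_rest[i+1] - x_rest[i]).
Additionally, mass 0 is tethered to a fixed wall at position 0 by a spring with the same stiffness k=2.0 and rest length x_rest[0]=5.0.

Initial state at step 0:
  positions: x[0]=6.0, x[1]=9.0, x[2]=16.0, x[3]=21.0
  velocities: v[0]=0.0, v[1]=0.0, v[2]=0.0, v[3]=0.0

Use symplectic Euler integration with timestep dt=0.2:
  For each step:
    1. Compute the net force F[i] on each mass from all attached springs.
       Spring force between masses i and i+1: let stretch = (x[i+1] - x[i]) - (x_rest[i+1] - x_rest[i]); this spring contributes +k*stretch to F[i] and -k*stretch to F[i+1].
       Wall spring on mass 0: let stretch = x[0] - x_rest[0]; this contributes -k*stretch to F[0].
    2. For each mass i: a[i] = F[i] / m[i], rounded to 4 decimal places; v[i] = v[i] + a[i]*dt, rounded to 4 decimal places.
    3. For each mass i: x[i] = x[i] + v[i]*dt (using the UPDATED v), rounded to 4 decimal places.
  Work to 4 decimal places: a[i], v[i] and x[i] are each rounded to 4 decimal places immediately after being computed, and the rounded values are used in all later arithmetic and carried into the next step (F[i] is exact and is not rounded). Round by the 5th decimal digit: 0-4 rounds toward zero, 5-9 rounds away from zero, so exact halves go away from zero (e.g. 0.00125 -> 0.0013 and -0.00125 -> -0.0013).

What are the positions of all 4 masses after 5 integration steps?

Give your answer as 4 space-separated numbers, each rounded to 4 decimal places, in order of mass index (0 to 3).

Answer: 4.2062 11.4644 14.9889 20.6807

Derivation:
Step 0: x=[6.0000 9.0000 16.0000 21.0000] v=[0.0000 0.0000 0.0000 0.0000]
Step 1: x=[5.7600 9.3200 15.8400 21.0000] v=[-1.2000 1.6000 -0.8000 0.0000]
Step 2: x=[5.3440 9.8768 15.5712 20.9872] v=[-2.0800 2.7840 -1.3440 -0.0640]
Step 3: x=[4.8631 10.5265 15.2801 20.9411] v=[-2.4045 3.2486 -1.4554 -0.2304]
Step 4: x=[4.4462 11.1034 15.0616 20.8421] v=[-2.0844 2.8847 -1.0924 -0.4948]
Step 5: x=[4.2062 11.4644 14.9889 20.6807] v=[-1.2000 1.8051 -0.3635 -0.8070]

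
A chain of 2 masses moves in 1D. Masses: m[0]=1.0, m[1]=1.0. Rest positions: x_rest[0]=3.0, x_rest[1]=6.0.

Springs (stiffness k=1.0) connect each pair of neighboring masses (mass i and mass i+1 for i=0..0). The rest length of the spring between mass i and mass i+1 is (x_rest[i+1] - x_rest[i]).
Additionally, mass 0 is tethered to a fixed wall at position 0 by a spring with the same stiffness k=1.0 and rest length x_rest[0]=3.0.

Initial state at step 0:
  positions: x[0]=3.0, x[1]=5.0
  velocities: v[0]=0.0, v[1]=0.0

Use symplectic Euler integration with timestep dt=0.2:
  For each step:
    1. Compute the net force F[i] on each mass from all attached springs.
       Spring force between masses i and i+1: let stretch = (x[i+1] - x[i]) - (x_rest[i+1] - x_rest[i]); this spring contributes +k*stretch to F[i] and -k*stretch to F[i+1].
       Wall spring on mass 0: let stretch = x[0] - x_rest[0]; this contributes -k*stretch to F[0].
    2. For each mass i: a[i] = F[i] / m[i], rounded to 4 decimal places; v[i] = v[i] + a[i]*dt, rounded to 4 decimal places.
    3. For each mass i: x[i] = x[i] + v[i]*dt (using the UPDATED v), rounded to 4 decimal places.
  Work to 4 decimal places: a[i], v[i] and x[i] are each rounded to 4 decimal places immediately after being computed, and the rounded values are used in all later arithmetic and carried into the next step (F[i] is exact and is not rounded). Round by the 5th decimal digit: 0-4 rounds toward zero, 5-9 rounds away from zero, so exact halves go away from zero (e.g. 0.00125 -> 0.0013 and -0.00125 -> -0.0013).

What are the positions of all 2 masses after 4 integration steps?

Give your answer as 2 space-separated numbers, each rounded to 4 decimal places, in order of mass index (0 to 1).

Step 0: x=[3.0000 5.0000] v=[0.0000 0.0000]
Step 1: x=[2.9600 5.0400] v=[-0.2000 0.2000]
Step 2: x=[2.8848 5.1168] v=[-0.3760 0.3840]
Step 3: x=[2.7835 5.2243] v=[-0.5066 0.5376]
Step 4: x=[2.6685 5.3542] v=[-0.5751 0.6494]

Answer: 2.6685 5.3542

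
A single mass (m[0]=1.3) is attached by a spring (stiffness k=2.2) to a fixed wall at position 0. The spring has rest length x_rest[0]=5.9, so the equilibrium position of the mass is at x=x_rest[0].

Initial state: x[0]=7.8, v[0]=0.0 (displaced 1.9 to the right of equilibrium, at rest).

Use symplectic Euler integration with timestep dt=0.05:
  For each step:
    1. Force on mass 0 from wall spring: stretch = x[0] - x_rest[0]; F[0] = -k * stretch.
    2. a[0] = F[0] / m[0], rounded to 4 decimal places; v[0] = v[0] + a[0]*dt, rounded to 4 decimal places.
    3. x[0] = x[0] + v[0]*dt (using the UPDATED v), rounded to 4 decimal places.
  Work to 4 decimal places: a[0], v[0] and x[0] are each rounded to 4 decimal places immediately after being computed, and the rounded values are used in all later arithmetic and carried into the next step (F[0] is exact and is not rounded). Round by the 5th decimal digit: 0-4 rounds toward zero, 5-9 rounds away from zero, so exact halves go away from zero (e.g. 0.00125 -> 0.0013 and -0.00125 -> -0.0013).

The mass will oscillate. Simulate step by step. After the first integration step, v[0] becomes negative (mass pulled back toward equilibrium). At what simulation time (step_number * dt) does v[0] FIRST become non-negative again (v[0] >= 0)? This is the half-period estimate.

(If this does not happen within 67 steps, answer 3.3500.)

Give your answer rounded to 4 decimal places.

Answer: 2.4500

Derivation:
Step 0: x=[7.8000] v=[0.0000]
Step 1: x=[7.7920] v=[-0.1608]
Step 2: x=[7.7760] v=[-0.3209]
Step 3: x=[7.7520] v=[-0.4796]
Step 4: x=[7.7202] v=[-0.6363]
Step 5: x=[7.6807] v=[-0.7903]
Step 6: x=[7.6337] v=[-0.9410]
Step 7: x=[7.5793] v=[-1.0877]
Step 8: x=[7.5178] v=[-1.2298]
Step 9: x=[7.4495] v=[-1.3667]
Step 10: x=[7.3746] v=[-1.4978]
Step 11: x=[7.2935] v=[-1.6226]
Step 12: x=[7.2065] v=[-1.7405]
Step 13: x=[7.1139] v=[-1.8511]
Step 14: x=[7.0162] v=[-1.9538]
Step 15: x=[6.9138] v=[-2.0483]
Step 16: x=[6.8071] v=[-2.1341]
Step 17: x=[6.6966] v=[-2.2109]
Step 18: x=[6.5827] v=[-2.2783]
Step 19: x=[6.4659] v=[-2.3361]
Step 20: x=[6.3467] v=[-2.3840]
Step 21: x=[6.2256] v=[-2.4218]
Step 22: x=[6.1031] v=[-2.4494]
Step 23: x=[5.9798] v=[-2.4666]
Step 24: x=[5.8561] v=[-2.4734]
Step 25: x=[5.7326] v=[-2.4697]
Step 26: x=[5.6098] v=[-2.4555]
Step 27: x=[5.4883] v=[-2.4309]
Step 28: x=[5.3685] v=[-2.3961]
Step 29: x=[5.2509] v=[-2.3511]
Step 30: x=[5.1361] v=[-2.2962]
Step 31: x=[5.0245] v=[-2.2316]
Step 32: x=[4.9166] v=[-2.1575]
Step 33: x=[4.8129] v=[-2.0743]
Step 34: x=[4.7138] v=[-1.9823]
Step 35: x=[4.6197] v=[-1.8819]
Step 36: x=[4.5310] v=[-1.7736]
Step 37: x=[4.4481] v=[-1.6578]
Step 38: x=[4.3714] v=[-1.5349]
Step 39: x=[4.3011] v=[-1.4056]
Step 40: x=[4.2376] v=[-1.2703]
Step 41: x=[4.1811] v=[-1.1296]
Step 42: x=[4.1319] v=[-0.9842]
Step 43: x=[4.0902] v=[-0.8346]
Step 44: x=[4.0561] v=[-0.6815]
Step 45: x=[4.0298] v=[-0.5255]
Step 46: x=[4.0114] v=[-0.3673]
Step 47: x=[4.0010] v=[-0.2075]
Step 48: x=[3.9987] v=[-0.0468]
Step 49: x=[4.0044] v=[0.1141]
First v>=0 after going negative at step 49, time=2.4500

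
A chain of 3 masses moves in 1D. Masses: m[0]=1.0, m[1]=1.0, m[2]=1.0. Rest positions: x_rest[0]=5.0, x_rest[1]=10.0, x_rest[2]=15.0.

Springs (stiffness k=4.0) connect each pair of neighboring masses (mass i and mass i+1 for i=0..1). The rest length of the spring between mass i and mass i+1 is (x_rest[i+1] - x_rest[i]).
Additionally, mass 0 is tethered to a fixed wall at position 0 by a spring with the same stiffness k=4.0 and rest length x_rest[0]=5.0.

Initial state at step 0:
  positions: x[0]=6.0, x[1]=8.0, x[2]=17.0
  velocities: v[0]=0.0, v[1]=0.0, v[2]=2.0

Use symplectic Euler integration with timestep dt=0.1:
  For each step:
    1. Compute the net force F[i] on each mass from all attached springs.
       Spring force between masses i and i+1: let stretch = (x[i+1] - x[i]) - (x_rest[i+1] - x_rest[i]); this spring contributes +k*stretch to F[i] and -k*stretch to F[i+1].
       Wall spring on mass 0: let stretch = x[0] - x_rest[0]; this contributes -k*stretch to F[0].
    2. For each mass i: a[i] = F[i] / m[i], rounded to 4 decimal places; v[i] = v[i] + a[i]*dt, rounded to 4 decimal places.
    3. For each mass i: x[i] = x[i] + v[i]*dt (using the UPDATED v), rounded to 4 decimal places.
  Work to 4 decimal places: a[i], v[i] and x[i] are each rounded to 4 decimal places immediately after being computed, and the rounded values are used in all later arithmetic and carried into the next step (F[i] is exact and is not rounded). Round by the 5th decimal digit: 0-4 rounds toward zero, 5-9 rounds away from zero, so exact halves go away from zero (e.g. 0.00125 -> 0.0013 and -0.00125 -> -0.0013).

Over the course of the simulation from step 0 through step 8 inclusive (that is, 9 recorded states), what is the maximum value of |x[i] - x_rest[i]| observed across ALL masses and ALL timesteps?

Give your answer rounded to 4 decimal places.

Step 0: x=[6.0000 8.0000 17.0000] v=[0.0000 0.0000 2.0000]
Step 1: x=[5.8400 8.2800 17.0400] v=[-1.6000 2.8000 0.4000]
Step 2: x=[5.5440 8.8128 16.9296] v=[-2.9600 5.3280 -1.1040]
Step 3: x=[5.1570 9.5395 16.6945] v=[-3.8701 7.2672 -2.3507]
Step 4: x=[4.7390 10.3771 16.3732] v=[-4.1799 8.3762 -3.2127]
Step 5: x=[4.3570 11.2290 16.0121] v=[-3.8203 8.5194 -3.6111]
Step 6: x=[4.0756 11.9974 15.6597] v=[-2.8143 7.6838 -3.5243]
Step 7: x=[3.9480 12.5954 15.3608] v=[-1.2758 5.9800 -2.9892]
Step 8: x=[4.0084 12.9581 15.1513] v=[0.6040 3.6272 -2.0954]
Max displacement = 2.9581

Answer: 2.9581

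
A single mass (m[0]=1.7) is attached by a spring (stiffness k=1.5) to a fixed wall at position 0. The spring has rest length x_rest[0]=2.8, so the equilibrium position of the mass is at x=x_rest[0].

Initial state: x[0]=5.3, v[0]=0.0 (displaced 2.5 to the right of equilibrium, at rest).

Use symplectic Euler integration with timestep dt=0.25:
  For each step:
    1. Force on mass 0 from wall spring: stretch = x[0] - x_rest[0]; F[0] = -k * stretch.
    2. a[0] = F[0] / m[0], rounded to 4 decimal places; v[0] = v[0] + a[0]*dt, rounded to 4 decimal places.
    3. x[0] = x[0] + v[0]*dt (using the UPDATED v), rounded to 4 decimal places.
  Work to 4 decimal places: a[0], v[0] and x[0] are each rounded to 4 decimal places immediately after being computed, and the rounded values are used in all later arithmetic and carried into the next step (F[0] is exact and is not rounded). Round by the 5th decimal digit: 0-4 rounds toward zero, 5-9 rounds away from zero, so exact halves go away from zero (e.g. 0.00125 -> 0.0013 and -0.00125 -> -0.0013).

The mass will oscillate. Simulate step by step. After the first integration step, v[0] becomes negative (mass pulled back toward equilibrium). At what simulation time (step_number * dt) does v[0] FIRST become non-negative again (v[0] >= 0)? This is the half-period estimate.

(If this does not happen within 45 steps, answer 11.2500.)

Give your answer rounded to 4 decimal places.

Step 0: x=[5.3000] v=[0.0000]
Step 1: x=[5.1621] v=[-0.5515]
Step 2: x=[4.8940] v=[-1.0726]
Step 3: x=[4.5104] v=[-1.5345]
Step 4: x=[4.0325] v=[-1.9118]
Step 5: x=[3.4866] v=[-2.1837]
Step 6: x=[2.9028] v=[-2.3352]
Step 7: x=[2.3133] v=[-2.3579]
Step 8: x=[1.7507] v=[-2.2506]
Step 9: x=[1.2459] v=[-2.0191]
Step 10: x=[0.8268] v=[-1.6763]
Step 11: x=[0.5166] v=[-1.2410]
Step 12: x=[0.3323] v=[-0.7373]
Step 13: x=[0.2841] v=[-0.1930]
Step 14: x=[0.3746] v=[0.3620]
First v>=0 after going negative at step 14, time=3.5000

Answer: 3.5000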